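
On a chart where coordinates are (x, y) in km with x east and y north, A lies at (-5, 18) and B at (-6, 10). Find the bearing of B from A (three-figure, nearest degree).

187°

Δeast = -6 − -5 = -1.00; Δnorth = 10 − 18 = -8.00.
Bearing = atan2(Δeast, Δnorth) mod 360° = 187.13° ≈ 187°.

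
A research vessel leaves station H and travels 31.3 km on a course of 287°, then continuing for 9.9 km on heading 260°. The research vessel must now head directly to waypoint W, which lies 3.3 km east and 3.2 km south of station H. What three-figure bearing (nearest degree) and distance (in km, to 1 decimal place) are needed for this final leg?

Leg 1 (287°, 31.3 km): east 31.3 sin 287° = -29.93, north 31.3 cos 287° = 9.15
Leg 2 (260°, 9.9 km): east 9.9 sin 260° = -9.75, north 9.9 cos 260° = -1.72
Current position: (-39.68, 7.43). Target: (3.3, -3.2). Remaining: Δeast = 42.98, Δnorth = -10.63.
Bearing = atan2(42.98, -10.63) mod 360° = 103.89°; distance = √((42.98)² + (-10.63)²) = 44.277 km.

104°, 44.3 km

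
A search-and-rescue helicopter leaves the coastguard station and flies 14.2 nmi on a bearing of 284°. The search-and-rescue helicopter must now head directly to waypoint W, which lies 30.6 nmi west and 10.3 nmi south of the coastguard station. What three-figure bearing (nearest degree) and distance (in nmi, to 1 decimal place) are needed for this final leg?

Leg 1 (284°, 14.2 nmi): east 14.2 sin 284° = -13.78, north 14.2 cos 284° = 3.44
Current position: (-13.78, 3.44). Target: (-30.6, -10.3). Remaining: Δeast = -16.82, Δnorth = -13.74.
Bearing = atan2(-16.82, -13.74) mod 360° = 230.77°; distance = √((-16.82)² + (-13.74)²) = 21.717 nmi.

231°, 21.7 nmi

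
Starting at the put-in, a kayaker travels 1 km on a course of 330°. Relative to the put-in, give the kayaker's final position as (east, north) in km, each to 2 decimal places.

(-0.50, 0.87)

Leg 1 (330°, 1 km): east 1 sin 330° = -0.50, north 1 cos 330° = 0.87
Summing: -0.50 km east, 0.87 km north → (-0.50, 0.87).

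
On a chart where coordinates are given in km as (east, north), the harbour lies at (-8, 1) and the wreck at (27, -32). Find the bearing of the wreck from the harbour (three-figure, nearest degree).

Δeast = 27 − -8 = 35.00; Δnorth = -32 − 1 = -33.00.
Bearing = atan2(Δeast, Δnorth) mod 360° = 133.32° ≈ 133°.

133°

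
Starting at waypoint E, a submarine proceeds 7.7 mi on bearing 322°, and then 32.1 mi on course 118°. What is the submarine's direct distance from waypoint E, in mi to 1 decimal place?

25.3 mi

Leg 1 (322°, 7.7 mi): east 7.7 sin 322° = -4.74, north 7.7 cos 322° = 6.07
Leg 2 (118°, 32.1 mi): east 32.1 sin 118° = 28.34, north 32.1 cos 118° = -15.07
Net: 23.60 east, -9.00 north. Distance = √((23.60)² + (-9.00)²) = 25.261 mi.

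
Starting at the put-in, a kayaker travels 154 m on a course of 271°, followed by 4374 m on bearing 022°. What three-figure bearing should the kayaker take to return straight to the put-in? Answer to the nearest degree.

200°

Leg 1 (271°, 154 m): east 154 sin 271° = -153.98, north 154 cos 271° = 2.69
Leg 2 (022°, 4374 m): east 4374 sin 22° = 1638.53, north 4374 cos 22° = 4055.50
Net displacement: 1484.55 east, 4058.19 north. Direction back to start is (-1484.55, -4058.19): bearing = atan2(-1484.55, -4058.19) mod 360° = 200.09° ≈ 200°.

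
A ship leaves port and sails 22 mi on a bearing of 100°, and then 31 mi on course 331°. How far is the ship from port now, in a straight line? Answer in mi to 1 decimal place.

Leg 1 (100°, 22 mi): east 22 sin 100° = 21.67, north 22 cos 100° = -3.82
Leg 2 (331°, 31 mi): east 31 sin 331° = -15.03, north 31 cos 331° = 27.11
Net: 6.64 east, 23.29 north. Distance = √((6.64)² + (23.29)²) = 24.220 mi.

24.2 mi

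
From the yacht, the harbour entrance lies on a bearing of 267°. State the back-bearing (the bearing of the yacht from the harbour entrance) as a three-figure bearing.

087°

Back-bearing = 267° − 180° = 087°.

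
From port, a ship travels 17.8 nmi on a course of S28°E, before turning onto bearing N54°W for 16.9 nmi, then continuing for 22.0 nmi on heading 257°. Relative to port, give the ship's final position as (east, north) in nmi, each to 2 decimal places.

Leg 1 (S28°E, 17.8 nmi): east 17.8 sin 152° = 8.36, north 17.8 cos 152° = -15.72
Leg 2 (N54°W, 16.9 nmi): east 16.9 sin 306° = -13.67, north 16.9 cos 306° = 9.93
Leg 3 (257°, 22.0 nmi): east 22.0 sin 257° = -21.44, north 22.0 cos 257° = -4.95
Summing: -26.75 nmi east, -10.73 nmi north → (-26.75, -10.73).

(-26.75, -10.73)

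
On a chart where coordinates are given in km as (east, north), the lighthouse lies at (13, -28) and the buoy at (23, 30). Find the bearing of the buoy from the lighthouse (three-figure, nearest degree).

Δeast = 23 − 13 = 10.00; Δnorth = 30 − -28 = 58.00.
Bearing = atan2(Δeast, Δnorth) mod 360° = 9.78° ≈ 010°.

010°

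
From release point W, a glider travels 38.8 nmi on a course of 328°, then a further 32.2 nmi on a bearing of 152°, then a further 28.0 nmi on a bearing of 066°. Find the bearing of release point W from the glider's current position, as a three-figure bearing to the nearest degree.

232°

Leg 1 (328°, 38.8 nmi): east 38.8 sin 328° = -20.56, north 38.8 cos 328° = 32.90
Leg 2 (152°, 32.2 nmi): east 32.2 sin 152° = 15.12, north 32.2 cos 152° = -28.43
Leg 3 (066°, 28.0 nmi): east 28.0 sin 66° = 25.58, north 28.0 cos 66° = 11.39
Net displacement: 20.14 east, 15.86 north. Direction back to start is (-20.14, -15.86): bearing = atan2(-20.14, -15.86) mod 360° = 231.77° ≈ 232°.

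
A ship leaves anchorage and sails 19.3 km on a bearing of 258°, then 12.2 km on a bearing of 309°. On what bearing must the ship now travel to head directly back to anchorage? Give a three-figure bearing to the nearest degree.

097°

Leg 1 (258°, 19.3 km): east 19.3 sin 258° = -18.88, north 19.3 cos 258° = -4.01
Leg 2 (309°, 12.2 km): east 12.2 sin 309° = -9.48, north 12.2 cos 309° = 7.68
Net displacement: -28.36 east, 3.67 north. Direction back to start is (28.36, -3.67): bearing = atan2(28.36, -3.67) mod 360° = 97.36° ≈ 097°.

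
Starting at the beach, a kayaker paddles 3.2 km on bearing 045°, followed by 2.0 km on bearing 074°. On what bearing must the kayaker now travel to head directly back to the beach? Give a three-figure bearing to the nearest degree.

Leg 1 (045°, 3.2 km): east 3.2 sin 45° = 2.26, north 3.2 cos 45° = 2.26
Leg 2 (074°, 2.0 km): east 2.0 sin 74° = 1.92, north 2.0 cos 74° = 0.55
Net displacement: 4.19 east, 2.81 north. Direction back to start is (-4.19, -2.81): bearing = atan2(-4.19, -2.81) mod 360° = 236.08° ≈ 236°.

236°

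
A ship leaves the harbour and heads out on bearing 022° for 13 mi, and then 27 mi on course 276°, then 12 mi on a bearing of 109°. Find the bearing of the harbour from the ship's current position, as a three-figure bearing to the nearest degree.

136°

Leg 1 (022°, 13 mi): east 13 sin 22° = 4.87, north 13 cos 22° = 12.05
Leg 2 (276°, 27 mi): east 27 sin 276° = -26.85, north 27 cos 276° = 2.82
Leg 3 (109°, 12 mi): east 12 sin 109° = 11.35, north 12 cos 109° = -3.91
Net displacement: -10.64 east, 10.97 north. Direction back to start is (10.64, -10.97): bearing = atan2(10.64, -10.97) mod 360° = 135.88° ≈ 136°.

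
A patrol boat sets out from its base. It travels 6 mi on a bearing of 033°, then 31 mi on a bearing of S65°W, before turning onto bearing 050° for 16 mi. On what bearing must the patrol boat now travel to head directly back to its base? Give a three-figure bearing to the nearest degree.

100°

Leg 1 (033°, 6 mi): east 6 sin 33° = 3.27, north 6 cos 33° = 5.03
Leg 2 (S65°W, 31 mi): east 31 sin 245° = -28.10, north 31 cos 245° = -13.10
Leg 3 (050°, 16 mi): east 16 sin 50° = 12.26, north 16 cos 50° = 10.28
Net displacement: -12.57 east, 2.22 north. Direction back to start is (12.57, -2.22): bearing = atan2(12.57, -2.22) mod 360° = 99.99° ≈ 100°.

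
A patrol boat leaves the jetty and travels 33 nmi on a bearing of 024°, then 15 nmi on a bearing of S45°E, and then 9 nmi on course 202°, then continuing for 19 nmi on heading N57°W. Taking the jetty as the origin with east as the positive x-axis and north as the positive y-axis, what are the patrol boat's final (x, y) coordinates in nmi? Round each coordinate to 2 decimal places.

(4.72, 21.54)

Leg 1 (024°, 33 nmi): east 33 sin 24° = 13.42, north 33 cos 24° = 30.15
Leg 2 (S45°E, 15 nmi): east 15 sin 135° = 10.61, north 15 cos 135° = -10.61
Leg 3 (202°, 9 nmi): east 9 sin 202° = -3.37, north 9 cos 202° = -8.34
Leg 4 (N57°W, 19 nmi): east 19 sin 303° = -15.93, north 19 cos 303° = 10.35
Summing: 4.72 nmi east, 21.54 nmi north → (4.72, 21.54).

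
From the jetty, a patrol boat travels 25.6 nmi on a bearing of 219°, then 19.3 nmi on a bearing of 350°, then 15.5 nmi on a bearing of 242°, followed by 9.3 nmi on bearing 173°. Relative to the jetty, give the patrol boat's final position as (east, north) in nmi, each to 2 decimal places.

(-32.01, -17.40)

Leg 1 (219°, 25.6 nmi): east 25.6 sin 219° = -16.11, north 25.6 cos 219° = -19.89
Leg 2 (350°, 19.3 nmi): east 19.3 sin 350° = -3.35, north 19.3 cos 350° = 19.01
Leg 3 (242°, 15.5 nmi): east 15.5 sin 242° = -13.69, north 15.5 cos 242° = -7.28
Leg 4 (173°, 9.3 nmi): east 9.3 sin 173° = 1.13, north 9.3 cos 173° = -9.23
Summing: -32.01 nmi east, -17.40 nmi north → (-32.01, -17.40).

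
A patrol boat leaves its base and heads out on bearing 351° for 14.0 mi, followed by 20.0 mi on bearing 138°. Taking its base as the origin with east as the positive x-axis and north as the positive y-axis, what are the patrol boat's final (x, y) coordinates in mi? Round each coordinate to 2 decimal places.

Leg 1 (351°, 14.0 mi): east 14.0 sin 351° = -2.19, north 14.0 cos 351° = 13.83
Leg 2 (138°, 20.0 mi): east 20.0 sin 138° = 13.38, north 20.0 cos 138° = -14.86
Summing: 11.19 mi east, -1.04 mi north → (11.19, -1.04).

(11.19, -1.04)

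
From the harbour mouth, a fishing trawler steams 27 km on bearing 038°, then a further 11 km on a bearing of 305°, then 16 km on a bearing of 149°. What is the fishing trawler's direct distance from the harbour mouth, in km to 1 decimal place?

21.1 km

Leg 1 (038°, 27 km): east 27 sin 38° = 16.62, north 27 cos 38° = 21.28
Leg 2 (305°, 11 km): east 11 sin 305° = -9.01, north 11 cos 305° = 6.31
Leg 3 (149°, 16 km): east 16 sin 149° = 8.24, north 16 cos 149° = -13.71
Net: 15.85 east, 13.87 north. Distance = √((15.85)² + (13.87)²) = 21.065 km.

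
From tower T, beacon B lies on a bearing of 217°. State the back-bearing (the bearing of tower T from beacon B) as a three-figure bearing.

Back-bearing = 217° − 180° = 037°.

037°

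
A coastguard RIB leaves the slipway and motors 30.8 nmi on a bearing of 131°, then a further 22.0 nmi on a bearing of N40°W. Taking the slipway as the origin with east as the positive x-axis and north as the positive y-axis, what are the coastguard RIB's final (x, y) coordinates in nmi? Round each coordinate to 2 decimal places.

Leg 1 (131°, 30.8 nmi): east 30.8 sin 131° = 23.25, north 30.8 cos 131° = -20.21
Leg 2 (N40°W, 22.0 nmi): east 22.0 sin 320° = -14.14, north 22.0 cos 320° = 16.85
Summing: 9.10 nmi east, -3.35 nmi north → (9.10, -3.35).

(9.10, -3.35)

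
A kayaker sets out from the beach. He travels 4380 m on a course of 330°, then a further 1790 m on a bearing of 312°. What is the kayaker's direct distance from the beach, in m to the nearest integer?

Leg 1 (330°, 4380 m): east 4380 sin 330° = -2190.00, north 4380 cos 330° = 3793.19
Leg 2 (312°, 1790 m): east 1790 sin 312° = -1330.23, north 1790 cos 312° = 1197.74
Net: -3520.23 east, 4990.94 north. Distance = √((-3520.23)² + (4990.94)²) = 6107.491 m.

6107 m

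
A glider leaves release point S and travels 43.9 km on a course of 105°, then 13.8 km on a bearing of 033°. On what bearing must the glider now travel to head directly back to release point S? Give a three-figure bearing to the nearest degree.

270°

Leg 1 (105°, 43.9 km): east 43.9 sin 105° = 42.40, north 43.9 cos 105° = -11.36
Leg 2 (033°, 13.8 km): east 13.8 sin 33° = 7.52, north 13.8 cos 33° = 11.57
Net displacement: 49.92 east, 0.21 north. Direction back to start is (-49.92, -0.21): bearing = atan2(-49.92, -0.21) mod 360° = 269.76° ≈ 270°.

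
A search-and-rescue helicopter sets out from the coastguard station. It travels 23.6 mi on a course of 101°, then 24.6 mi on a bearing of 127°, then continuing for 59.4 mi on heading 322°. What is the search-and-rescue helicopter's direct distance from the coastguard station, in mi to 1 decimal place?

Leg 1 (101°, 23.6 mi): east 23.6 sin 101° = 23.17, north 23.6 cos 101° = -4.50
Leg 2 (127°, 24.6 mi): east 24.6 sin 127° = 19.65, north 24.6 cos 127° = -14.80
Leg 3 (322°, 59.4 mi): east 59.4 sin 322° = -36.57, north 59.4 cos 322° = 46.81
Net: 6.24 east, 27.50 north. Distance = √((6.24)² + (27.50)²) = 28.200 mi.

28.2 mi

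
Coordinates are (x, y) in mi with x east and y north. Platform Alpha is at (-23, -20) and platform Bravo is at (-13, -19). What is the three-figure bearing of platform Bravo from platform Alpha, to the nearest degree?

084°

Δeast = -13 − -23 = 10.00; Δnorth = -19 − -20 = 1.00.
Bearing = atan2(Δeast, Δnorth) mod 360° = 84.29° ≈ 084°.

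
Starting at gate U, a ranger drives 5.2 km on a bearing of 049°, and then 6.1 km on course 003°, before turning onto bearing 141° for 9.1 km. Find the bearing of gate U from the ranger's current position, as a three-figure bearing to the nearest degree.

256°

Leg 1 (049°, 5.2 km): east 5.2 sin 49° = 3.92, north 5.2 cos 49° = 3.41
Leg 2 (003°, 6.1 km): east 6.1 sin 3° = 0.32, north 6.1 cos 3° = 6.09
Leg 3 (141°, 9.1 km): east 9.1 sin 141° = 5.73, north 9.1 cos 141° = -7.07
Net displacement: 9.97 east, 2.43 north. Direction back to start is (-9.97, -2.43): bearing = atan2(-9.97, -2.43) mod 360° = 256.30° ≈ 256°.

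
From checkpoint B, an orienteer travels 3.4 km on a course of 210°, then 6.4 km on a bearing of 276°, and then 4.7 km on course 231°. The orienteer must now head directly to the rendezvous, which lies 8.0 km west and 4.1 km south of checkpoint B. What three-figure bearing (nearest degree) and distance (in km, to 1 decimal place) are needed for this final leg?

Leg 1 (210°, 3.4 km): east 3.4 sin 210° = -1.70, north 3.4 cos 210° = -2.94
Leg 2 (276°, 6.4 km): east 6.4 sin 276° = -6.36, north 6.4 cos 276° = 0.67
Leg 3 (231°, 4.7 km): east 4.7 sin 231° = -3.65, north 4.7 cos 231° = -2.96
Current position: (-11.72, -5.23). Target: (-8.0, -4.1). Remaining: Δeast = 3.72, Δnorth = 1.13.
Bearing = atan2(3.72, 1.13) mod 360° = 73.05°; distance = √((3.72)² + (1.13)²) = 3.886 km.

073°, 3.9 km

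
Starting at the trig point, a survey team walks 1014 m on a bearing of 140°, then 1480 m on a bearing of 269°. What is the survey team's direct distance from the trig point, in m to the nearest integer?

1153 m

Leg 1 (140°, 1014 m): east 1014 sin 140° = 651.79, north 1014 cos 140° = -776.77
Leg 2 (269°, 1480 m): east 1480 sin 269° = -1479.77, north 1480 cos 269° = -25.83
Net: -827.99 east, -802.60 north. Distance = √((-827.99)² + (-802.60)²) = 1153.139 m.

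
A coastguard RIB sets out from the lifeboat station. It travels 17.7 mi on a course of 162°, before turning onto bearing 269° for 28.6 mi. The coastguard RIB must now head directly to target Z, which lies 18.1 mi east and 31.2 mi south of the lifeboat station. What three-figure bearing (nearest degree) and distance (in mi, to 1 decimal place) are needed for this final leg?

109°, 43.5 mi

Leg 1 (162°, 17.7 mi): east 17.7 sin 162° = 5.47, north 17.7 cos 162° = -16.83
Leg 2 (269°, 28.6 mi): east 28.6 sin 269° = -28.60, north 28.6 cos 269° = -0.50
Current position: (-23.13, -17.33). Target: (18.1, -31.2). Remaining: Δeast = 41.23, Δnorth = -13.87.
Bearing = atan2(41.23, -13.87) mod 360° = 108.59°; distance = √((41.23)² + (-13.87)²) = 43.496 mi.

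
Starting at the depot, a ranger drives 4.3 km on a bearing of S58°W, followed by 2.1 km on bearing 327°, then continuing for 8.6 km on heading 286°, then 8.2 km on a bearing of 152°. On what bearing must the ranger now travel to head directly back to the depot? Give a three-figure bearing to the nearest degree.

060°

Leg 1 (S58°W, 4.3 km): east 4.3 sin 238° = -3.65, north 4.3 cos 238° = -2.28
Leg 2 (327°, 2.1 km): east 2.1 sin 327° = -1.14, north 2.1 cos 327° = 1.76
Leg 3 (286°, 8.6 km): east 8.6 sin 286° = -8.27, north 8.6 cos 286° = 2.37
Leg 4 (152°, 8.2 km): east 8.2 sin 152° = 3.85, north 8.2 cos 152° = -7.24
Net displacement: -9.21 east, -5.39 north. Direction back to start is (9.21, 5.39): bearing = atan2(9.21, 5.39) mod 360° = 59.67° ≈ 060°.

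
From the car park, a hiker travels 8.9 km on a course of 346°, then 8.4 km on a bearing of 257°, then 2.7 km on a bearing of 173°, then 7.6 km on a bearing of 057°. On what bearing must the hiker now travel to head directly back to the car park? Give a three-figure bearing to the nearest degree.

Leg 1 (346°, 8.9 km): east 8.9 sin 346° = -2.15, north 8.9 cos 346° = 8.64
Leg 2 (257°, 8.4 km): east 8.4 sin 257° = -8.18, north 8.4 cos 257° = -1.89
Leg 3 (173°, 2.7 km): east 2.7 sin 173° = 0.33, north 2.7 cos 173° = -2.68
Leg 4 (057°, 7.6 km): east 7.6 sin 57° = 6.37, north 7.6 cos 57° = 4.14
Net displacement: -3.63 east, 8.21 north. Direction back to start is (3.63, -8.21): bearing = atan2(3.63, -8.21) mod 360° = 156.11° ≈ 156°.

156°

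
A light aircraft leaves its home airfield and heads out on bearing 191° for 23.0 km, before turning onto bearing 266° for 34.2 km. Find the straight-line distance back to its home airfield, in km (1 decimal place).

Leg 1 (191°, 23.0 km): east 23.0 sin 191° = -4.39, north 23.0 cos 191° = -22.58
Leg 2 (266°, 34.2 km): east 34.2 sin 266° = -34.12, north 34.2 cos 266° = -2.39
Net: -38.51 east, -24.96 north. Distance = √((-38.51)² + (-24.96)²) = 45.889 km.

45.9 km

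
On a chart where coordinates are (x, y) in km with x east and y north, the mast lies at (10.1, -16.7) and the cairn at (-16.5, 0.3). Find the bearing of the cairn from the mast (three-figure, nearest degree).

303°

Δeast = -16.5 − 10.1 = -26.60; Δnorth = 0.3 − -16.7 = 17.00.
Bearing = atan2(Δeast, Δnorth) mod 360° = 302.58° ≈ 303°.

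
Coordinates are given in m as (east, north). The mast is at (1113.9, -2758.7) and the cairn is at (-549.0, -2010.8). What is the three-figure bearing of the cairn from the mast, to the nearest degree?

294°

Δeast = -549.0 − 1113.9 = -1662.90; Δnorth = -2010.8 − -2758.7 = 747.90.
Bearing = atan2(Δeast, Δnorth) mod 360° = 294.22° ≈ 294°.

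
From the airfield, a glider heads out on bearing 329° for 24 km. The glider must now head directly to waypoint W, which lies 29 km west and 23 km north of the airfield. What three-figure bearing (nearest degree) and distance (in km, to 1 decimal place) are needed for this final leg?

Leg 1 (329°, 24 km): east 24 sin 329° = -12.36, north 24 cos 329° = 20.57
Current position: (-12.36, 20.57). Target: (-29, 23). Remaining: Δeast = -16.64, Δnorth = 2.43.
Bearing = atan2(-16.64, 2.43) mod 360° = 278.30°; distance = √((-16.64)² + (2.43)²) = 16.815 km.

278°, 16.8 km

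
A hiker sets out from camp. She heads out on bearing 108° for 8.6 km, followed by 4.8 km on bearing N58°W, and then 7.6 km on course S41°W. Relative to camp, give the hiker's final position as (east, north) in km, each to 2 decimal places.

Leg 1 (108°, 8.6 km): east 8.6 sin 108° = 8.18, north 8.6 cos 108° = -2.66
Leg 2 (N58°W, 4.8 km): east 4.8 sin 302° = -4.07, north 4.8 cos 302° = 2.54
Leg 3 (S41°W, 7.6 km): east 7.6 sin 221° = -4.99, north 7.6 cos 221° = -5.74
Summing: -0.88 km east, -5.85 km north → (-0.88, -5.85).

(-0.88, -5.85)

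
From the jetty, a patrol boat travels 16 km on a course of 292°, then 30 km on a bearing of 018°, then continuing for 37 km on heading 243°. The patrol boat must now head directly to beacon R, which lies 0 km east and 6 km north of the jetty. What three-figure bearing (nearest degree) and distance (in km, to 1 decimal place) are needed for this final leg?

107°, 40.3 km

Leg 1 (292°, 16 km): east 16 sin 292° = -14.83, north 16 cos 292° = 5.99
Leg 2 (018°, 30 km): east 30 sin 18° = 9.27, north 30 cos 18° = 28.53
Leg 3 (243°, 37 km): east 37 sin 243° = -32.97, north 37 cos 243° = -16.80
Current position: (-38.53, 17.73). Target: (0, 6). Remaining: Δeast = 38.53, Δnorth = -11.73.
Bearing = atan2(38.53, -11.73) mod 360° = 106.93°; distance = √((38.53)² + (-11.73)²) = 40.277 km.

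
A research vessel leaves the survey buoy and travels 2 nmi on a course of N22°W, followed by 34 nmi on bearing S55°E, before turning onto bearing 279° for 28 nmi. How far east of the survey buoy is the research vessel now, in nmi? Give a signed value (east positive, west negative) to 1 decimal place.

Leg 1 (N22°W, 2 nmi): east 2 sin 338° = -0.75, north 2 cos 338° = 1.85
Leg 2 (S55°E, 34 nmi): east 34 sin 125° = 27.85, north 34 cos 125° = -19.50
Leg 3 (279°, 28 nmi): east 28 sin 279° = -27.66, north 28 cos 279° = 4.38
Net east component: -0.55 nmi.

-0.6 nmi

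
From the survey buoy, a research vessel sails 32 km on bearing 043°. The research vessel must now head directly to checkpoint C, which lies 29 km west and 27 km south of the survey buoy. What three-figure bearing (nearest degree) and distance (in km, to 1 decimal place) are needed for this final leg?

225°, 71.6 km

Leg 1 (043°, 32 km): east 32 sin 43° = 21.82, north 32 cos 43° = 23.40
Current position: (21.82, 23.40). Target: (-29, -27). Remaining: Δeast = -50.82, Δnorth = -50.40.
Bearing = atan2(-50.82, -50.40) mod 360° = 225.24°; distance = √((-50.82)² + (-50.40)²) = 71.579 km.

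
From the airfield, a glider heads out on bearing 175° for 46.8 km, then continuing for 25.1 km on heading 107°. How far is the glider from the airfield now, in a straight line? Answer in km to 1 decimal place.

Leg 1 (175°, 46.8 km): east 46.8 sin 175° = 4.08, north 46.8 cos 175° = -46.62
Leg 2 (107°, 25.1 km): east 25.1 sin 107° = 24.00, north 25.1 cos 107° = -7.34
Net: 28.08 east, -53.96 north. Distance = √((28.08)² + (-53.96)²) = 60.830 km.

60.8 km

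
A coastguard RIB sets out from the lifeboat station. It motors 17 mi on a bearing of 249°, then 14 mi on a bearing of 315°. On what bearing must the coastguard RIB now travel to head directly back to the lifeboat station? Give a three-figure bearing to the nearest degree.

098°

Leg 1 (249°, 17 mi): east 17 sin 249° = -15.87, north 17 cos 249° = -6.09
Leg 2 (315°, 14 mi): east 14 sin 315° = -9.90, north 14 cos 315° = 9.90
Net displacement: -25.77 east, 3.81 north. Direction back to start is (25.77, -3.81): bearing = atan2(25.77, -3.81) mod 360° = 98.40° ≈ 098°.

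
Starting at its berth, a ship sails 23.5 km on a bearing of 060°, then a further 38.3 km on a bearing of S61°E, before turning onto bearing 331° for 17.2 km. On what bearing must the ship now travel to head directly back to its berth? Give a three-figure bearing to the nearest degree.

Leg 1 (060°, 23.5 km): east 23.5 sin 60° = 20.35, north 23.5 cos 60° = 11.75
Leg 2 (S61°E, 38.3 km): east 38.3 sin 119° = 33.50, north 38.3 cos 119° = -18.57
Leg 3 (331°, 17.2 km): east 17.2 sin 331° = -8.34, north 17.2 cos 331° = 15.04
Net displacement: 45.51 east, 8.23 north. Direction back to start is (-45.51, -8.23): bearing = atan2(-45.51, -8.23) mod 360° = 259.76° ≈ 260°.

260°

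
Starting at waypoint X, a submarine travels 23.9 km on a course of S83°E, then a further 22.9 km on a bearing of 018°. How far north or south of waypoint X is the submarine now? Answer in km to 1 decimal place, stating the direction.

Leg 1 (S83°E, 23.9 km): east 23.9 sin 97° = 23.72, north 23.9 cos 97° = -2.91
Leg 2 (018°, 22.9 km): east 22.9 sin 18° = 7.08, north 22.9 cos 18° = 21.78
Net north component: 18.87 km.

18.9 km north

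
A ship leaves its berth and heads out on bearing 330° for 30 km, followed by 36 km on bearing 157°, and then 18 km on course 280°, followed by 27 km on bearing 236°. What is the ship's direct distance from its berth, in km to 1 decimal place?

45.3 km

Leg 1 (330°, 30 km): east 30 sin 330° = -15.00, north 30 cos 330° = 25.98
Leg 2 (157°, 36 km): east 36 sin 157° = 14.07, north 36 cos 157° = -33.14
Leg 3 (280°, 18 km): east 18 sin 280° = -17.73, north 18 cos 280° = 3.13
Leg 4 (236°, 27 km): east 27 sin 236° = -22.38, north 27 cos 236° = -15.10
Net: -41.04 east, -19.13 north. Distance = √((-41.04)² + (-19.13)²) = 45.283 km.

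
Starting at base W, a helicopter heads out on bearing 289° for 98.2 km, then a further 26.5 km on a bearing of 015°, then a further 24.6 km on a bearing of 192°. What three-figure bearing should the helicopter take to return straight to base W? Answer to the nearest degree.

Leg 1 (289°, 98.2 km): east 98.2 sin 289° = -92.85, north 98.2 cos 289° = 31.97
Leg 2 (015°, 26.5 km): east 26.5 sin 15° = 6.86, north 26.5 cos 15° = 25.60
Leg 3 (192°, 24.6 km): east 24.6 sin 192° = -5.11, north 24.6 cos 192° = -24.06
Net displacement: -91.11 east, 33.51 north. Direction back to start is (91.11, -33.51): bearing = atan2(91.11, -33.51) mod 360° = 110.19° ≈ 110°.

110°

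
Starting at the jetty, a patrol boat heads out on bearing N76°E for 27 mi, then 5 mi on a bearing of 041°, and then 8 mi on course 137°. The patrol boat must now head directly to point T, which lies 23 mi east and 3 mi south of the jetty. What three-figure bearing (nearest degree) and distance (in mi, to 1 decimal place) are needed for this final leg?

238°, 14.1 mi

Leg 1 (N76°E, 27 mi): east 27 sin 76° = 26.20, north 27 cos 76° = 6.53
Leg 2 (041°, 5 mi): east 5 sin 41° = 3.28, north 5 cos 41° = 3.77
Leg 3 (137°, 8 mi): east 8 sin 137° = 5.46, north 8 cos 137° = -5.85
Current position: (34.93, 4.45). Target: (23, -3). Remaining: Δeast = -11.93, Δnorth = -7.45.
Bearing = atan2(-11.93, -7.45) mod 360° = 238.01°; distance = √((-11.93)² + (-7.45)²) = 14.071 mi.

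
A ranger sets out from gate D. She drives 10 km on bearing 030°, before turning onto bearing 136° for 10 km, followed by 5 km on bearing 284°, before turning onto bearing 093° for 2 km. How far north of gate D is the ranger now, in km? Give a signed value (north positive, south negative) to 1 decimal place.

2.6 km

Leg 1 (030°, 10 km): east 10 sin 30° = 5.00, north 10 cos 30° = 8.66
Leg 2 (136°, 10 km): east 10 sin 136° = 6.95, north 10 cos 136° = -7.19
Leg 3 (284°, 5 km): east 5 sin 284° = -4.85, north 5 cos 284° = 1.21
Leg 4 (093°, 2 km): east 2 sin 93° = 2.00, north 2 cos 93° = -0.10
Net north component: 2.57 km.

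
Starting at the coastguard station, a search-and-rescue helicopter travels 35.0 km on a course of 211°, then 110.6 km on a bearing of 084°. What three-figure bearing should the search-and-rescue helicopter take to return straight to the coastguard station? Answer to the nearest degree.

Leg 1 (211°, 35.0 km): east 35.0 sin 211° = -18.03, north 35.0 cos 211° = -30.00
Leg 2 (084°, 110.6 km): east 110.6 sin 84° = 109.99, north 110.6 cos 84° = 11.56
Net displacement: 91.97 east, -18.44 north. Direction back to start is (-91.97, 18.44): bearing = atan2(-91.97, 18.44) mod 360° = 281.34° ≈ 281°.

281°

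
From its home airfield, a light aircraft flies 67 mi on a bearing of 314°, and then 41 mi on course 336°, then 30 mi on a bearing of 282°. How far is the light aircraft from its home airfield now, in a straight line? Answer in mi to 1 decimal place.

Leg 1 (314°, 67 mi): east 67 sin 314° = -48.20, north 67 cos 314° = 46.54
Leg 2 (336°, 41 mi): east 41 sin 336° = -16.68, north 41 cos 336° = 37.46
Leg 3 (282°, 30 mi): east 30 sin 282° = -29.34, north 30 cos 282° = 6.24
Net: -94.22 east, 90.23 north. Distance = √((-94.22)² + (90.23)²) = 130.457 mi.

130.5 mi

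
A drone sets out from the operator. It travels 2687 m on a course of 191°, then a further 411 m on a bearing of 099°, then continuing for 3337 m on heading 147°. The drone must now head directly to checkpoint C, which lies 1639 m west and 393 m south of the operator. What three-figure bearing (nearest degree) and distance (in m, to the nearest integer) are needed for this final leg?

Leg 1 (191°, 2687 m): east 2687 sin 191° = -512.70, north 2687 cos 191° = -2637.63
Leg 2 (099°, 411 m): east 411 sin 99° = 405.94, north 411 cos 99° = -64.29
Leg 3 (147°, 3337 m): east 3337 sin 147° = 1817.46, north 3337 cos 147° = -2798.64
Current position: (1710.70, -5500.57). Target: (-1639, -393). Remaining: Δeast = -3349.70, Δnorth = 5107.57.
Bearing = atan2(-3349.70, 5107.57) mod 360° = 326.74°; distance = √((-3349.70)² + (5107.57)²) = 6108.007 m.

327°, 6108 m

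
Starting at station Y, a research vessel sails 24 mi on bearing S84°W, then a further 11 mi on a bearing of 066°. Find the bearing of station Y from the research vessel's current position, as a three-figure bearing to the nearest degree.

Leg 1 (S84°W, 24 mi): east 24 sin 264° = -23.87, north 24 cos 264° = -2.51
Leg 2 (066°, 11 mi): east 11 sin 66° = 10.05, north 11 cos 66° = 4.47
Net displacement: -13.82 east, 1.97 north. Direction back to start is (13.82, -1.97): bearing = atan2(13.82, -1.97) mod 360° = 98.09° ≈ 098°.

098°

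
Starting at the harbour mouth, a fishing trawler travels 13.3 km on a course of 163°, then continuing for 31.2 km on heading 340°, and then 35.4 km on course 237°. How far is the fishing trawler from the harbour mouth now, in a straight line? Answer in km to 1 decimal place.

36.6 km

Leg 1 (163°, 13.3 km): east 13.3 sin 163° = 3.89, north 13.3 cos 163° = -12.72
Leg 2 (340°, 31.2 km): east 31.2 sin 340° = -10.67, north 31.2 cos 340° = 29.32
Leg 3 (237°, 35.4 km): east 35.4 sin 237° = -29.69, north 35.4 cos 237° = -19.28
Net: -36.47 east, -2.68 north. Distance = √((-36.47)² + (-2.68)²) = 36.570 km.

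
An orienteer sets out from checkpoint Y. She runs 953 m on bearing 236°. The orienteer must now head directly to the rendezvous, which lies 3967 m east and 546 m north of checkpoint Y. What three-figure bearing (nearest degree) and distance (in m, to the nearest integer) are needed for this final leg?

Leg 1 (236°, 953 m): east 953 sin 236° = -790.07, north 953 cos 236° = -532.91
Current position: (-790.07, -532.91). Target: (3967, 546). Remaining: Δeast = 4757.07, Δnorth = 1078.91.
Bearing = atan2(4757.07, 1078.91) mod 360° = 77.22°; distance = √((4757.07)² + (1078.91)²) = 4877.888 m.

077°, 4878 m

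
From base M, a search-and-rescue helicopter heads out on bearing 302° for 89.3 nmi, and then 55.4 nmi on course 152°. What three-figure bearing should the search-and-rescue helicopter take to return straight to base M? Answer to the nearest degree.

Leg 1 (302°, 89.3 nmi): east 89.3 sin 302° = -75.73, north 89.3 cos 302° = 47.32
Leg 2 (152°, 55.4 nmi): east 55.4 sin 152° = 26.01, north 55.4 cos 152° = -48.92
Net displacement: -49.72 east, -1.59 north. Direction back to start is (49.72, 1.59): bearing = atan2(49.72, 1.59) mod 360° = 88.16° ≈ 088°.

088°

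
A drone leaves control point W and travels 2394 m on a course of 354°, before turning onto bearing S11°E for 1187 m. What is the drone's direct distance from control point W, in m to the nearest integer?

1216 m

Leg 1 (354°, 2394 m): east 2394 sin 354° = -250.24, north 2394 cos 354° = 2380.89
Leg 2 (S11°E, 1187 m): east 1187 sin 169° = 226.49, north 1187 cos 169° = -1165.19
Net: -23.75 east, 1215.69 north. Distance = √((-23.75)² + (1215.69)²) = 1215.926 m.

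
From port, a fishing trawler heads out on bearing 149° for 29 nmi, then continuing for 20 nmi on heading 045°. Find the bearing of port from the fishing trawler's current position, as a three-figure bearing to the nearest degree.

290°

Leg 1 (149°, 29 nmi): east 29 sin 149° = 14.94, north 29 cos 149° = -24.86
Leg 2 (045°, 20 nmi): east 20 sin 45° = 14.14, north 20 cos 45° = 14.14
Net displacement: 29.08 east, -10.72 north. Direction back to start is (-29.08, 10.72): bearing = atan2(-29.08, 10.72) mod 360° = 290.23° ≈ 290°.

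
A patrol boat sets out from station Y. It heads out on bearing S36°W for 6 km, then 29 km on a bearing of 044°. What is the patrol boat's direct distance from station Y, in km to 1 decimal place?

Leg 1 (S36°W, 6 km): east 6 sin 216° = -3.53, north 6 cos 216° = -4.85
Leg 2 (044°, 29 km): east 29 sin 44° = 20.15, north 29 cos 44° = 20.86
Net: 16.62 east, 16.01 north. Distance = √((16.62)² + (16.01)²) = 23.074 km.

23.1 km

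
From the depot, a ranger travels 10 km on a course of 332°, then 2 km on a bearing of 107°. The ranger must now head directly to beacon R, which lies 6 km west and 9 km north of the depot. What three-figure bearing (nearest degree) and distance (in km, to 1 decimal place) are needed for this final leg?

283°, 3.3 km

Leg 1 (332°, 10 km): east 10 sin 332° = -4.69, north 10 cos 332° = 8.83
Leg 2 (107°, 2 km): east 2 sin 107° = 1.91, north 2 cos 107° = -0.58
Current position: (-2.78, 8.24). Target: (-6, 9). Remaining: Δeast = -3.22, Δnorth = 0.76.
Bearing = atan2(-3.22, 0.76) mod 360° = 283.21°; distance = √((-3.22)² + (0.76)²) = 3.305 km.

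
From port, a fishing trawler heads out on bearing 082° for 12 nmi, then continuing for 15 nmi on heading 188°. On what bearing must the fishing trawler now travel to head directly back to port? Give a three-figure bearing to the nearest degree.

Leg 1 (082°, 12 nmi): east 12 sin 82° = 11.88, north 12 cos 82° = 1.67
Leg 2 (188°, 15 nmi): east 15 sin 188° = -2.09, north 15 cos 188° = -14.85
Net displacement: 9.80 east, -13.18 north. Direction back to start is (-9.80, 13.18): bearing = atan2(-9.80, 13.18) mod 360° = 323.39° ≈ 323°.

323°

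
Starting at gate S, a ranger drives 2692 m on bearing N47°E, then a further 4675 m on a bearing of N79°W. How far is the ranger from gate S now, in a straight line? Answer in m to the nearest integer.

3783 m

Leg 1 (N47°E, 2692 m): east 2692 sin 47° = 1968.80, north 2692 cos 47° = 1835.94
Leg 2 (N79°W, 4675 m): east 4675 sin 281° = -4589.11, north 4675 cos 281° = 892.03
Net: -2620.30 east, 2727.97 north. Distance = √((-2620.30)² + (2727.97)²) = 3782.567 m.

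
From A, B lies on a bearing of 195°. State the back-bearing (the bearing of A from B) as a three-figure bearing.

015°

Back-bearing = 195° − 180° = 015°.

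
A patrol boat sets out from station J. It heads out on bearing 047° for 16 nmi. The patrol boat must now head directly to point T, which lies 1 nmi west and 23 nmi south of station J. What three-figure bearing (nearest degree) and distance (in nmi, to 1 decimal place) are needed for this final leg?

201°, 36.2 nmi

Leg 1 (047°, 16 nmi): east 16 sin 47° = 11.70, north 16 cos 47° = 10.91
Current position: (11.70, 10.91). Target: (-1, -23). Remaining: Δeast = -12.70, Δnorth = -33.91.
Bearing = atan2(-12.70, -33.91) mod 360° = 200.53°; distance = √((-12.70)² + (-33.91)²) = 36.213 nmi.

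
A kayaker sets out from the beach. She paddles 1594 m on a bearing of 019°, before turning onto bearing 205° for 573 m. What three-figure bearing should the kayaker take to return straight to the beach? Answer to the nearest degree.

196°

Leg 1 (019°, 1594 m): east 1594 sin 19° = 518.96, north 1594 cos 19° = 1507.16
Leg 2 (205°, 573 m): east 573 sin 205° = -242.16, north 573 cos 205° = -519.31
Net displacement: 276.80 east, 987.84 north. Direction back to start is (-276.80, -987.84): bearing = atan2(-276.80, -987.84) mod 360° = 195.65° ≈ 196°.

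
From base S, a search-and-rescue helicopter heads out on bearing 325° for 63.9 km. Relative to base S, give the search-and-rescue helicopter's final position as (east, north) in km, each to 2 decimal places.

(-36.65, 52.34)

Leg 1 (325°, 63.9 km): east 63.9 sin 325° = -36.65, north 63.9 cos 325° = 52.34
Summing: -36.65 km east, 52.34 km north → (-36.65, 52.34).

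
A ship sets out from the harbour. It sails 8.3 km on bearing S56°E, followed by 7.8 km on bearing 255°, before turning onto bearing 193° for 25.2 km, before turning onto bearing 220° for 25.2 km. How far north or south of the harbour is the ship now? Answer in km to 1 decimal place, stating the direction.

Leg 1 (S56°E, 8.3 km): east 8.3 sin 124° = 6.88, north 8.3 cos 124° = -4.64
Leg 2 (255°, 7.8 km): east 7.8 sin 255° = -7.53, north 7.8 cos 255° = -2.02
Leg 3 (193°, 25.2 km): east 25.2 sin 193° = -5.67, north 25.2 cos 193° = -24.55
Leg 4 (220°, 25.2 km): east 25.2 sin 220° = -16.20, north 25.2 cos 220° = -19.30
Net north component: -50.52 km.

50.5 km south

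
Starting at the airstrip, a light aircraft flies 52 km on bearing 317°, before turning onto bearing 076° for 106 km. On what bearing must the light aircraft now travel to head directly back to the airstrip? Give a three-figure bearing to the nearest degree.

Leg 1 (317°, 52 km): east 52 sin 317° = -35.46, north 52 cos 317° = 38.03
Leg 2 (076°, 106 km): east 106 sin 76° = 102.85, north 106 cos 76° = 25.64
Net displacement: 67.39 east, 63.67 north. Direction back to start is (-67.39, -63.67): bearing = atan2(-67.39, -63.67) mod 360° = 226.62° ≈ 227°.

227°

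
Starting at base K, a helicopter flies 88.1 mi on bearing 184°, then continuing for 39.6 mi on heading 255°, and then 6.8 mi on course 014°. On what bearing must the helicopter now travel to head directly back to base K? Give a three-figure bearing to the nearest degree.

025°

Leg 1 (184°, 88.1 mi): east 88.1 sin 184° = -6.15, north 88.1 cos 184° = -87.89
Leg 2 (255°, 39.6 mi): east 39.6 sin 255° = -38.25, north 39.6 cos 255° = -10.25
Leg 3 (014°, 6.8 mi): east 6.8 sin 14° = 1.65, north 6.8 cos 14° = 6.60
Net displacement: -42.75 east, -91.54 north. Direction back to start is (42.75, 91.54): bearing = atan2(42.75, 91.54) mod 360° = 25.03° ≈ 025°.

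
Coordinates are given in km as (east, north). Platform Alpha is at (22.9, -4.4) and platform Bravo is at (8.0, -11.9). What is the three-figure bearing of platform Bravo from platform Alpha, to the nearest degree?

243°

Δeast = 8.0 − 22.9 = -14.90; Δnorth = -11.9 − -4.4 = -7.50.
Bearing = atan2(Δeast, Δnorth) mod 360° = 243.28° ≈ 243°.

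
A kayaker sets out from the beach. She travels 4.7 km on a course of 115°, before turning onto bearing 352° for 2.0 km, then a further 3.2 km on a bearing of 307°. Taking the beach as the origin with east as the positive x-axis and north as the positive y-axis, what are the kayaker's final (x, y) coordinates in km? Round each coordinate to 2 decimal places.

Leg 1 (115°, 4.7 km): east 4.7 sin 115° = 4.26, north 4.7 cos 115° = -1.99
Leg 2 (352°, 2.0 km): east 2.0 sin 352° = -0.28, north 2.0 cos 352° = 1.98
Leg 3 (307°, 3.2 km): east 3.2 sin 307° = -2.56, north 3.2 cos 307° = 1.93
Summing: 1.43 km east, 1.92 km north → (1.43, 1.92).

(1.43, 1.92)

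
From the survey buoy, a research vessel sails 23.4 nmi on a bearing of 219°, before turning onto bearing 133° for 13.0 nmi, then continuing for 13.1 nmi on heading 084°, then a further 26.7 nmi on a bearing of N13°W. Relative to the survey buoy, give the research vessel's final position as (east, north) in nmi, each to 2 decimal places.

Leg 1 (219°, 23.4 nmi): east 23.4 sin 219° = -14.73, north 23.4 cos 219° = -18.19
Leg 2 (133°, 13.0 nmi): east 13.0 sin 133° = 9.51, north 13.0 cos 133° = -8.87
Leg 3 (084°, 13.1 nmi): east 13.1 sin 84° = 13.03, north 13.1 cos 84° = 1.37
Leg 4 (N13°W, 26.7 nmi): east 26.7 sin 347° = -6.01, north 26.7 cos 347° = 26.02
Summing: 1.80 nmi east, 0.33 nmi north → (1.80, 0.33).

(1.80, 0.33)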